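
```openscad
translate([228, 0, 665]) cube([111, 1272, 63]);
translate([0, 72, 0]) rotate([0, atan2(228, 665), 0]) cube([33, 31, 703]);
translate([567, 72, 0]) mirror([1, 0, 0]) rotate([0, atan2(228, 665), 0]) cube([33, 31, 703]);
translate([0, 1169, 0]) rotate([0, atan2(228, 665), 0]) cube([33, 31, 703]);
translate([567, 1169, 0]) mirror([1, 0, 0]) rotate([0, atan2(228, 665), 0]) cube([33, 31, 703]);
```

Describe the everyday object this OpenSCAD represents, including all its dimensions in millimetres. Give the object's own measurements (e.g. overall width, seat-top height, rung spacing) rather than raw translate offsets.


A sawhorse. A 111×1272×63 mm beam (x, y, z) sits on two A-frame leg pairs. Each pair is two raked legs of 33×31 mm section (31 mm along y) splaying symmetrically in x. Each leg rises 665 mm vertically over 228 mm of horizontal reach and is 703 mm long along its own axis. Every leg's outer bottom edge rests on the floor and its outer top edge meets a bottom edge of the beam — the left legs (tilting toward +x) meet the beam's −x bottom edge, the right legs (their mirror images, tilting toward −x) meet its +x bottom edge — so the leg tops tuck under the beam, the beam's underside is 665 mm above the floor, and the feet are 567 mm apart outside-to-outside with the beam centred between them. The two leg pairs are set in 72 mm from either end of the beam.


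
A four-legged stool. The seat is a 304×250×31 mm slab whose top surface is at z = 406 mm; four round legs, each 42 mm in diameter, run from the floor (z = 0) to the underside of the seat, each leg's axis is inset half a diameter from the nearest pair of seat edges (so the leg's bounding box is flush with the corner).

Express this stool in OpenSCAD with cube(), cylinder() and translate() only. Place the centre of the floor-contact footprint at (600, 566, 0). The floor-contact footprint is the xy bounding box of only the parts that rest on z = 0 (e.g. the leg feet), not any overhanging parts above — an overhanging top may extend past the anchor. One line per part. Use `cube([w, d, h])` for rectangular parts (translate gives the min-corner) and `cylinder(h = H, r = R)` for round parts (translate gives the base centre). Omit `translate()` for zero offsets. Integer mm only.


// leg_h = 406 - 31 = 375
translate([448, 441, 375]) cube([304, 250, 31]);
translate([469, 462, 0]) cylinder(h = 375, r = 21);
translate([731, 462, 0]) cylinder(h = 375, r = 21);
translate([469, 670, 0]) cylinder(h = 375, r = 21);
translate([731, 670, 0]) cylinder(h = 375, r = 21);


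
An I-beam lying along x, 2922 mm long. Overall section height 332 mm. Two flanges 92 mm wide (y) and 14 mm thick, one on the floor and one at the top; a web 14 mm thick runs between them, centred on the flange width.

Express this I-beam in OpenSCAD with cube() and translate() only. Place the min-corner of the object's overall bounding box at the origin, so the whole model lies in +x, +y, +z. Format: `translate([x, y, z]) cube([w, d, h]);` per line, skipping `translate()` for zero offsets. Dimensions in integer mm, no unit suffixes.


cube([2922, 92, 14]);
translate([0, 39, 14]) cube([2922, 14, 304]);
translate([0, 0, 318]) cube([2922, 92, 14]);


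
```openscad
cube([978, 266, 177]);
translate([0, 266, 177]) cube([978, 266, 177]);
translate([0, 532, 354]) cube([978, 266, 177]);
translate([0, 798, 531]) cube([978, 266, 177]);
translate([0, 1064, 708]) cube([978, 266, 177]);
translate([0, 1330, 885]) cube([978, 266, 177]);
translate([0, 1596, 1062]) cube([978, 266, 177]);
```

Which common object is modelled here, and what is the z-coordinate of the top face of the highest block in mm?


A staircase. The total rise is 1239 mm.

7 identical blocks, each offset up and back from the previous — a staircase. Each step is 177 mm tall and there are 7 of them, so the total rise is 7 × 177 = 1239 mm.


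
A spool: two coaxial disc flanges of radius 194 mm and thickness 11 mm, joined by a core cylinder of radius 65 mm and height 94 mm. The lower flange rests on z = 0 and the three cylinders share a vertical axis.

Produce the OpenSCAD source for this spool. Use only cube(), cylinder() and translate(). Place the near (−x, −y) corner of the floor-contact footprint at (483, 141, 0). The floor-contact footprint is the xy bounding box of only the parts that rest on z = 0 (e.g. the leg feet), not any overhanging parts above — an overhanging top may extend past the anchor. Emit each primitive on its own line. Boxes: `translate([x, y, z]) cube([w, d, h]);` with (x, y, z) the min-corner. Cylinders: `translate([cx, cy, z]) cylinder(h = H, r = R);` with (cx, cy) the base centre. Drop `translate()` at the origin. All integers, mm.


translate([677, 335, 0]) cylinder(h = 11, r = 194);
translate([677, 335, 11]) cylinder(h = 94, r = 65);
translate([677, 335, 105]) cylinder(h = 11, r = 194);


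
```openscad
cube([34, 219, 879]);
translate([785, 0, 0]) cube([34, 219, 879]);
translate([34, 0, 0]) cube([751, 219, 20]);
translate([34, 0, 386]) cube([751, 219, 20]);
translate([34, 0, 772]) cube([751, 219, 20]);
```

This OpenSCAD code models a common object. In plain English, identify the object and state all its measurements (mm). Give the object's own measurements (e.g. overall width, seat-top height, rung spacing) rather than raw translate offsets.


An open bookshelf. Two side panels, each 34 mm thick, 219 mm deep and 879 mm tall, stand 819 mm apart (outside-to-outside). Between them sit 3 shelves, each 20 mm thick and 219 mm deep, spanning the full gap between the sides. The bottom shelf rests on the floor (its underside at z = 0) and the clear gap between one shelf's top and the next shelf's underside is 366 mm.


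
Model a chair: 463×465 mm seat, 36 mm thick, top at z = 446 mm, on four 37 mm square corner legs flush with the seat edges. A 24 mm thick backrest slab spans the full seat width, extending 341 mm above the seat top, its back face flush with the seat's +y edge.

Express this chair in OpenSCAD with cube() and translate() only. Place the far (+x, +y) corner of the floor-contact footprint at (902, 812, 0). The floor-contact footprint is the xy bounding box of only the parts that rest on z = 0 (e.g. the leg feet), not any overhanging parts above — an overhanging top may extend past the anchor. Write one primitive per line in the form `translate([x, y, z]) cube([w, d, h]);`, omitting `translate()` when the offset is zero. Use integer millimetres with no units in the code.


translate([439, 347, 410]) cube([463, 465, 36]);
translate([439, 347, 0]) cube([37, 37, 410]);
translate([865, 347, 0]) cube([37, 37, 410]);
translate([439, 775, 0]) cube([37, 37, 410]);
translate([865, 775, 0]) cube([37, 37, 410]);
translate([439, 788, 446]) cube([463, 24, 341]);


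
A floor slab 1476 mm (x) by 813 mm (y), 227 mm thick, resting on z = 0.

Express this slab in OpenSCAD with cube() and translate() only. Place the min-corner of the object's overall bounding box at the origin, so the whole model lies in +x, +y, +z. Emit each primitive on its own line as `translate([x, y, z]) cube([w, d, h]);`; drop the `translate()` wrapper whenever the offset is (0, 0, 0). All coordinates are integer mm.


cube([1476, 813, 227]);


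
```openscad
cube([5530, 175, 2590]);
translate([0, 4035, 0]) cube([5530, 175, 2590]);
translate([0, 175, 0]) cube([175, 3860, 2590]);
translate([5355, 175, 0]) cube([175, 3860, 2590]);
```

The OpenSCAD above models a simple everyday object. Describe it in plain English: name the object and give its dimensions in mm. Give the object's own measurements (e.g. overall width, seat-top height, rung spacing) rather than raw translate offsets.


The wall frame of a small rectangular building: four walls, each 2590 mm tall and 175 mm thick, enclosing a footprint 5530 mm (x) by 4210 mm (y) outside-to-outside, with no floor or roof. The front and back walls (the −y and +y sides) span the full width; the two side walls fit between them.


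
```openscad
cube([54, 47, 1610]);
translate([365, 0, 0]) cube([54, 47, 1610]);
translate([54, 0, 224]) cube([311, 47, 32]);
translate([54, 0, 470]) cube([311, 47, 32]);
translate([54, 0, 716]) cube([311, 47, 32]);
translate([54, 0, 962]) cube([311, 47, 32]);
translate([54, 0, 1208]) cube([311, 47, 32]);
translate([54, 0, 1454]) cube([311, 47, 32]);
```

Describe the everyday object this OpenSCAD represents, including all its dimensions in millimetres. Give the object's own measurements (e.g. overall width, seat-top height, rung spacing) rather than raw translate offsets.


A straight ladder. Two 54×47 mm vertical rails, 1610 mm tall, stand 419 mm apart (outside-to-outside) with their front faces coplanar on the −y side. 6 rungs, each 47 mm deep and 32 mm tall, span between the inner faces of the rails, front faces flush with the rails. The lowest rung's underside is at z = 224 mm and rungs are spaced 246 mm apart (underside to underside).


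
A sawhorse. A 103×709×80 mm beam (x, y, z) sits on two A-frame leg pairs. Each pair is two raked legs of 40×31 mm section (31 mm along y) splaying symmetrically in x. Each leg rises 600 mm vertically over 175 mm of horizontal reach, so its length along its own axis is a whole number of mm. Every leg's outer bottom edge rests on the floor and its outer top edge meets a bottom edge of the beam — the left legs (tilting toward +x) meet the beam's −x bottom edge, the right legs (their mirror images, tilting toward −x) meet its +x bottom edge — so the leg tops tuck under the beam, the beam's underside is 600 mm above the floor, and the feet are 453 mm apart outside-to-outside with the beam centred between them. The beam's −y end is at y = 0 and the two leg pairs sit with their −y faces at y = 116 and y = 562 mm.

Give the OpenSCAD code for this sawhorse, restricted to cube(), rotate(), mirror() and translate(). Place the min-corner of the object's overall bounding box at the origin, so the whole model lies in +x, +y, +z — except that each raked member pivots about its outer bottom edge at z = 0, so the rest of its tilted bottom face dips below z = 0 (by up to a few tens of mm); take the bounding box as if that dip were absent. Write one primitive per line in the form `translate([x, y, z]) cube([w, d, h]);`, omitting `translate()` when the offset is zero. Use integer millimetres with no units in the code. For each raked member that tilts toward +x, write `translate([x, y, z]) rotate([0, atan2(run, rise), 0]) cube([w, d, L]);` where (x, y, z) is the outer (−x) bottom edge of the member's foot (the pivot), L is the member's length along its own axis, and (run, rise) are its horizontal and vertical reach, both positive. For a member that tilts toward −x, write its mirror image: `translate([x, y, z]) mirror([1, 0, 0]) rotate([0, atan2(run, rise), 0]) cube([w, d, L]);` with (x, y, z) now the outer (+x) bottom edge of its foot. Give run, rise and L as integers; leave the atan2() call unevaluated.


translate([175, 0, 600]) cube([103, 709, 80]);
translate([0, 116, 0]) rotate([0, atan2(175, 600), 0]) cube([40, 31, 625]);
translate([453, 116, 0]) mirror([1, 0, 0]) rotate([0, atan2(175, 600), 0]) cube([40, 31, 625]);
translate([0, 562, 0]) rotate([0, atan2(175, 600), 0]) cube([40, 31, 625]);
translate([453, 562, 0]) mirror([1, 0, 0]) rotate([0, atan2(175, 600), 0]) cube([40, 31, 625]);


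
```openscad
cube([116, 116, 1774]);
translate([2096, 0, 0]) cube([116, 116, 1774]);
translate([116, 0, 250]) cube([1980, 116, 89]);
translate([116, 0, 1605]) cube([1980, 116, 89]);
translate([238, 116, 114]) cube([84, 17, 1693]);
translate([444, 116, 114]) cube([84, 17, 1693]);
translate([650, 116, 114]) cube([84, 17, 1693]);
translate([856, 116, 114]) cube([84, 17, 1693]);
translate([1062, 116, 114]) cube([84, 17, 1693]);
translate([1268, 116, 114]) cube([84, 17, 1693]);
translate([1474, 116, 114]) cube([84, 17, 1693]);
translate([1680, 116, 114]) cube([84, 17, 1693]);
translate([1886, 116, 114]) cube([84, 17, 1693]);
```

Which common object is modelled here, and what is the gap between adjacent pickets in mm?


A fence section. The picket gap is 122 mm.

Two posts, two rails, 9 pickets — a fence section. Span 1980 mm holds 9 pickets of 84 mm with 10 equal gaps: ⌊(1980 − 9·84) / 10⌋ = 122 mm.


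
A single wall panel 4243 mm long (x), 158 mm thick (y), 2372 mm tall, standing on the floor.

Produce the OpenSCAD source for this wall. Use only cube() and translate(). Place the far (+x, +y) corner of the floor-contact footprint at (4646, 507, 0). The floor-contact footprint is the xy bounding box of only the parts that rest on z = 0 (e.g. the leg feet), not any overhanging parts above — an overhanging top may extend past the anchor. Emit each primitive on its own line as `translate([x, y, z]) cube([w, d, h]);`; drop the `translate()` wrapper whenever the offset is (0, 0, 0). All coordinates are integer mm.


translate([403, 349, 0]) cube([4243, 158, 2372]);


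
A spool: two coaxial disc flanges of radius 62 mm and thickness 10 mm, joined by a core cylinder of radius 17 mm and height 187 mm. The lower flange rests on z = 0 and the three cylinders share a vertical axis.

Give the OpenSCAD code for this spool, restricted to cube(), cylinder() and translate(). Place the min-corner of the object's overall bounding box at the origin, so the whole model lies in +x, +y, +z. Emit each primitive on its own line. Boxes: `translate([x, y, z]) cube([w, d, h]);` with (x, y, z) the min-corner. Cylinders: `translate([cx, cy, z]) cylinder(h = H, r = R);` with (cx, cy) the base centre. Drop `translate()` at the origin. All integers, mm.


translate([62, 62, 0]) cylinder(h = 10, r = 62);
translate([62, 62, 10]) cylinder(h = 187, r = 17);
translate([62, 62, 197]) cylinder(h = 10, r = 62);


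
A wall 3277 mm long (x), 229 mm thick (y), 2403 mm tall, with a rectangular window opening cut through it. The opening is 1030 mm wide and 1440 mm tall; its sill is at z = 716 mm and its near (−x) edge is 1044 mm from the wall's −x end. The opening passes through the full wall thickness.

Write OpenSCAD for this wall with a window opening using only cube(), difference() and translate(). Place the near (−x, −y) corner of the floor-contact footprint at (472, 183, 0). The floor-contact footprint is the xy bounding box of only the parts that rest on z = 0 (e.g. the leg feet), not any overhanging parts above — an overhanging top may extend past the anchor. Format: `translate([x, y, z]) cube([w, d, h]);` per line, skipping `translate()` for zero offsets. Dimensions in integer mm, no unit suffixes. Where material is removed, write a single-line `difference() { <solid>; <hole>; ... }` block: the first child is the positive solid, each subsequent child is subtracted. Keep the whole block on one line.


difference() { translate([472, 183, 0]) cube([3277, 229, 2403]); translate([1516, 183, 716]) cube([1030, 229, 1440]); }


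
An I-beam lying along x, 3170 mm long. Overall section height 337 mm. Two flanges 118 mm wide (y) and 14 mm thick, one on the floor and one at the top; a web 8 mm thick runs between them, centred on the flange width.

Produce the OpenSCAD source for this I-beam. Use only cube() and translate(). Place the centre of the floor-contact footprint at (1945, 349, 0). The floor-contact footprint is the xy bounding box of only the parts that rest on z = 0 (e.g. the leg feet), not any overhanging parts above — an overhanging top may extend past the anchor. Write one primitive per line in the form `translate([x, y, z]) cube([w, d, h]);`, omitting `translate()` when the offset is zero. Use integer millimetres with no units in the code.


translate([360, 290, 0]) cube([3170, 118, 14]);
translate([360, 345, 14]) cube([3170, 8, 309]);
translate([360, 290, 323]) cube([3170, 118, 14]);


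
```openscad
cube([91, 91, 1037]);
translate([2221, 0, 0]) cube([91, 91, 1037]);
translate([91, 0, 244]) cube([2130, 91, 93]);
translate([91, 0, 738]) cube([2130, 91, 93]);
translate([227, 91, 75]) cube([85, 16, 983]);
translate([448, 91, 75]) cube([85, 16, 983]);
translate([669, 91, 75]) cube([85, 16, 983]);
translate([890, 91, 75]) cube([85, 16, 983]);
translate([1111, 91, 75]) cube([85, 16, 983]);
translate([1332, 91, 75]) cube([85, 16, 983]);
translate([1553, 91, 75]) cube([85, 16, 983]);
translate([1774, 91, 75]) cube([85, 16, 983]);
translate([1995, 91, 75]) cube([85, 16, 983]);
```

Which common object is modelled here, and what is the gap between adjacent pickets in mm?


A fence section. The picket gap is 136 mm.

Two posts, two rails, 9 pickets — a fence section. Span 2130 mm holds 9 pickets of 85 mm with 10 equal gaps: ⌊(2130 − 9·85) / 10⌋ = 136 mm.


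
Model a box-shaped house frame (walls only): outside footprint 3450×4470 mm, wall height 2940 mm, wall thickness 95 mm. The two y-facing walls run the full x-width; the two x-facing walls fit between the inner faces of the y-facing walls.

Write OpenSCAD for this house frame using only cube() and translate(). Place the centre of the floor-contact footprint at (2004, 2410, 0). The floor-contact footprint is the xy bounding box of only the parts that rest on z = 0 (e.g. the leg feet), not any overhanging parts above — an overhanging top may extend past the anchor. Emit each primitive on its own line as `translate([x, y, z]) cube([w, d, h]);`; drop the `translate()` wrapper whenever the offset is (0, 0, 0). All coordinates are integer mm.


translate([279, 175, 0]) cube([3450, 95, 2940]);
translate([279, 4550, 0]) cube([3450, 95, 2940]);
translate([279, 270, 0]) cube([95, 4280, 2940]);
translate([3634, 270, 0]) cube([95, 4280, 2940]);


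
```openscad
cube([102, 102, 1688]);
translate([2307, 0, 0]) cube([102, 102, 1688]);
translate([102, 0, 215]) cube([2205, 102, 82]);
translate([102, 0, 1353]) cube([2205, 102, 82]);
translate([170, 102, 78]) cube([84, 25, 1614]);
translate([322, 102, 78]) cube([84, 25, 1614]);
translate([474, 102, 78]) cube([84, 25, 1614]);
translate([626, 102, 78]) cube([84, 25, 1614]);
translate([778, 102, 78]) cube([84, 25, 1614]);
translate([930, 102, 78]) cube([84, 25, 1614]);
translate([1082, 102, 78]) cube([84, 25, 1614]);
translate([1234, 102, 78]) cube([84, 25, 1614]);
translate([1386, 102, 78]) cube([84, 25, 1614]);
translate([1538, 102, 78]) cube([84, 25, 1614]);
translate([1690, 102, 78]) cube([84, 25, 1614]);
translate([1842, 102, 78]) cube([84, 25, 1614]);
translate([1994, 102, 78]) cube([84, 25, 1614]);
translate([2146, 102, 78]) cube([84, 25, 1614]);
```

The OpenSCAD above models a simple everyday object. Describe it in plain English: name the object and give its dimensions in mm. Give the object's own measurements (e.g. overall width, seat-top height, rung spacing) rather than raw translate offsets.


A fence section. Two 102×102 mm posts, 1688 mm tall, stand on the floor with a clear span of 2205 mm between their inner faces. Two horizontal rails of 102×82 mm section span the gap between the posts with their undersides at z = 215 mm and z = 1353 mm, flush with the posts' −y face. 14 pickets, each 84 mm wide, 25 mm thick and 1614 mm tall, are fixed to the +y face of the rails with their bottoms at z = 78 mm, spaced across the span with a 68 mm gap after the −x post and between neighbouring pickets, with 77 mm left before the +x post.


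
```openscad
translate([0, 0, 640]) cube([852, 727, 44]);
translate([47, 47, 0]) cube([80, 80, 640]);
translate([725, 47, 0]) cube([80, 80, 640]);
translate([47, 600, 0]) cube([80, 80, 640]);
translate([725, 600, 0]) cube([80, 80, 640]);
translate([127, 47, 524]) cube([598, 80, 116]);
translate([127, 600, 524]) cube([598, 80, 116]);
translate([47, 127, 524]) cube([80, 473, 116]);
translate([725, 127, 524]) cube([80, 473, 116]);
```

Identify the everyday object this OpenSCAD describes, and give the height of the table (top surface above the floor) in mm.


A table. The table height is 684 mm.

A 852×727×44 slab sits at z = 640 on four 80 mm square posts — a table. The top surface is at 640 + 44 = 684 mm.


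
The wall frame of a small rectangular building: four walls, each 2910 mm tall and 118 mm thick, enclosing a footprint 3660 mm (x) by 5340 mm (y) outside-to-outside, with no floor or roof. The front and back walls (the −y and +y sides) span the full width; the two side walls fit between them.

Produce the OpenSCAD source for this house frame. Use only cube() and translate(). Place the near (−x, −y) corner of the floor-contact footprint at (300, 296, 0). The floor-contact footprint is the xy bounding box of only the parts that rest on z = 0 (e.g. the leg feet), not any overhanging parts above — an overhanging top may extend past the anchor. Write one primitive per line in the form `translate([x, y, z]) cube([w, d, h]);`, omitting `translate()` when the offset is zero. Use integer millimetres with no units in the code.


translate([300, 296, 0]) cube([3660, 118, 2910]);
translate([300, 5518, 0]) cube([3660, 118, 2910]);
translate([300, 414, 0]) cube([118, 5104, 2910]);
translate([3842, 414, 0]) cube([118, 5104, 2910]);


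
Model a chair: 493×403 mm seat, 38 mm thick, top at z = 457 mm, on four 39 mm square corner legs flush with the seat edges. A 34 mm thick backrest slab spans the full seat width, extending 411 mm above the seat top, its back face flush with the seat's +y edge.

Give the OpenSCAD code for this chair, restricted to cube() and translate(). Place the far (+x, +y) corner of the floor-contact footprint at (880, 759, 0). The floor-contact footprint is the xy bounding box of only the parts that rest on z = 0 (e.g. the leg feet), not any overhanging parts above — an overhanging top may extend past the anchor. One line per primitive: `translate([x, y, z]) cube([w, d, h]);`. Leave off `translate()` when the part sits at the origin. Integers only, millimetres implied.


// leg_h = 457 - 38 = 419
translate([387, 356, 419]) cube([493, 403, 38]);
translate([387, 356, 0]) cube([39, 39, 419]);
translate([841, 356, 0]) cube([39, 39, 419]);
translate([387, 720, 0]) cube([39, 39, 419]);
translate([841, 720, 0]) cube([39, 39, 419]);
translate([387, 725, 457]) cube([493, 34, 411]);


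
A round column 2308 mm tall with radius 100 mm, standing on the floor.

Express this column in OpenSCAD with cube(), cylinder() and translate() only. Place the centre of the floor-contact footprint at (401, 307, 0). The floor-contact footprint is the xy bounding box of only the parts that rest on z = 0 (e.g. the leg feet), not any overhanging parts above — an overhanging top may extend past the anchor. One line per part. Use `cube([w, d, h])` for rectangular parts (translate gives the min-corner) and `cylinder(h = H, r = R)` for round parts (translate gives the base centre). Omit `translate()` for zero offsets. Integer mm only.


translate([401, 307, 0]) cylinder(h = 2308, r = 100);


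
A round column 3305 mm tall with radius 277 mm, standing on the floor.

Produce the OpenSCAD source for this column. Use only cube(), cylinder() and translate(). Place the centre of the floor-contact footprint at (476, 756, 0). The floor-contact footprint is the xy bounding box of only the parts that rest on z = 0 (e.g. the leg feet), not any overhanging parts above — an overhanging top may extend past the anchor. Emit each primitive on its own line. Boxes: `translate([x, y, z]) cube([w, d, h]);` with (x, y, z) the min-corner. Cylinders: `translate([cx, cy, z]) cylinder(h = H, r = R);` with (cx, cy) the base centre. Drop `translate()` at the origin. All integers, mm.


translate([476, 756, 0]) cylinder(h = 3305, r = 277);


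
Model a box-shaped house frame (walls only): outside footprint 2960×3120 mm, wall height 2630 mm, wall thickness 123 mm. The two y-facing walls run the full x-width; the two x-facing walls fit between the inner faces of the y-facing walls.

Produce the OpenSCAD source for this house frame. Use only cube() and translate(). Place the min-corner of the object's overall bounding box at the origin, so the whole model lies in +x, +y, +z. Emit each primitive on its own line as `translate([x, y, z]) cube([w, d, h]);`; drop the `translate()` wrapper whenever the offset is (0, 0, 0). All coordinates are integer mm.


cube([2960, 123, 2630]);
translate([0, 2997, 0]) cube([2960, 123, 2630]);
translate([0, 123, 0]) cube([123, 2874, 2630]);
translate([2837, 123, 0]) cube([123, 2874, 2630]);


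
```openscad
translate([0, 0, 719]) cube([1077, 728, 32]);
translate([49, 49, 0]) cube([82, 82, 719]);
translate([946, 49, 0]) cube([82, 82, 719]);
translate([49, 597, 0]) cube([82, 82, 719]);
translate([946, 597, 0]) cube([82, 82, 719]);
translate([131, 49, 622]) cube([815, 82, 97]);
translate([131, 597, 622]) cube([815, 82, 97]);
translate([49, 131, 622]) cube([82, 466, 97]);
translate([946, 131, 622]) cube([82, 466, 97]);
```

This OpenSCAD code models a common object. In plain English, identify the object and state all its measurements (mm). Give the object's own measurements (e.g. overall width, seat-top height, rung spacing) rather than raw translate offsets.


A rectangular dining table. The top is 1077×728×32 mm with its upper surface at z = 751 mm. It stands on four 82×82 mm square legs, each inset 49 mm from the nearest pair of top edges, running from the floor to the underside of the top. Four apron rails, 82 mm thick and 97 mm tall, run between adjacent legs with their top edges flush with the underside of the top and their outer faces flush with the legs' outer faces.


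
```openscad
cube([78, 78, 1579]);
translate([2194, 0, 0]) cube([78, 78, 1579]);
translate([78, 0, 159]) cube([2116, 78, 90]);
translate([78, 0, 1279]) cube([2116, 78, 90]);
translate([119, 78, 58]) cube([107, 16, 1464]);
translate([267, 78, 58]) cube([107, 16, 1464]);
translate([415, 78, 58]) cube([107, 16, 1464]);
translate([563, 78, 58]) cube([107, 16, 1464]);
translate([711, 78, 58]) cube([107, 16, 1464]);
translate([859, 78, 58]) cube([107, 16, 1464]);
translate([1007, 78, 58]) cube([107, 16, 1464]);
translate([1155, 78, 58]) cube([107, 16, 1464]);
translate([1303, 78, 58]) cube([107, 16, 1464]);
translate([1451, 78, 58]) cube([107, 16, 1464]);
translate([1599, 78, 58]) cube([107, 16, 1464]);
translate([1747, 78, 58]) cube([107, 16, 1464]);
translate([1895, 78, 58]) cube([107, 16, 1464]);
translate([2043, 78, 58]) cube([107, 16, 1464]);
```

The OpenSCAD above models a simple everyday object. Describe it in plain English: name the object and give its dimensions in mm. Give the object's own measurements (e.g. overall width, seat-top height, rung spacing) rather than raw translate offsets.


A fence section. Two 78×78 mm posts, 1579 mm tall, stand on the floor with a clear span of 2116 mm between their inner faces. Two horizontal rails of 78×90 mm section span the gap between the posts with their undersides at z = 159 mm and z = 1279 mm, flush with the posts' −y face. 14 pickets, each 107 mm wide, 16 mm thick and 1464 mm tall, are fixed to the +y face of the rails with their bottoms at z = 58 mm, spaced across the span with a 41 mm gap after the −x post and between neighbouring pickets, with 44 mm left before the +x post.


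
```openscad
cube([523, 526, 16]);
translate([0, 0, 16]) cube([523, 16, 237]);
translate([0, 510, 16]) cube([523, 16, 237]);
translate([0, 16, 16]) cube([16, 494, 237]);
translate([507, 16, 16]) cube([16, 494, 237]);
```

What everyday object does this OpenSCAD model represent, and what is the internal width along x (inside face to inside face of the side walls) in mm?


An open box. The internal width is 491 mm.

A 523×526 base slab with four walls standing on it — an open box. The base is 523 mm wide and the walls are 16 mm thick, so the internal width is 523 − 2 × 16 = 491 mm.


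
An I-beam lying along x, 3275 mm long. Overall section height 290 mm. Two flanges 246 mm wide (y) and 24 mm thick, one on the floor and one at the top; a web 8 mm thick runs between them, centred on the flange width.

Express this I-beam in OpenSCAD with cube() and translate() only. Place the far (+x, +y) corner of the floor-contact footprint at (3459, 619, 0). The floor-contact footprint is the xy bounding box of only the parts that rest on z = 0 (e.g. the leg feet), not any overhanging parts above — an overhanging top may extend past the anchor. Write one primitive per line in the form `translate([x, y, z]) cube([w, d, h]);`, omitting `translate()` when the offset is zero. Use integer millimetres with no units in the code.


translate([184, 373, 0]) cube([3275, 246, 24]);
translate([184, 492, 24]) cube([3275, 8, 242]);
translate([184, 373, 266]) cube([3275, 246, 24]);


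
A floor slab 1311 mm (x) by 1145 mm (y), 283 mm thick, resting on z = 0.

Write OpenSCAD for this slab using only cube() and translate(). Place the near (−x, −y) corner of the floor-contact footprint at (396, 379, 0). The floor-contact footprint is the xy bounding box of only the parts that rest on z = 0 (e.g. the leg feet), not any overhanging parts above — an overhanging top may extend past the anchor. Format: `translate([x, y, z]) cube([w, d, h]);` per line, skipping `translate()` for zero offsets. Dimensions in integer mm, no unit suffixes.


translate([396, 379, 0]) cube([1311, 1145, 283]);


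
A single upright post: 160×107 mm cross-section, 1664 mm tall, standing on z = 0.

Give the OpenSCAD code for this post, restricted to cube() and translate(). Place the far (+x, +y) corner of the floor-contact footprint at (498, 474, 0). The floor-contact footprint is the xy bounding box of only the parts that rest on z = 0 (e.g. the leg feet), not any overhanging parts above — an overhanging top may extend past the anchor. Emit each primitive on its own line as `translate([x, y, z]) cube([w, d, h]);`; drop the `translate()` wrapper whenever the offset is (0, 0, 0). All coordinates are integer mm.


translate([338, 367, 0]) cube([160, 107, 1664]);


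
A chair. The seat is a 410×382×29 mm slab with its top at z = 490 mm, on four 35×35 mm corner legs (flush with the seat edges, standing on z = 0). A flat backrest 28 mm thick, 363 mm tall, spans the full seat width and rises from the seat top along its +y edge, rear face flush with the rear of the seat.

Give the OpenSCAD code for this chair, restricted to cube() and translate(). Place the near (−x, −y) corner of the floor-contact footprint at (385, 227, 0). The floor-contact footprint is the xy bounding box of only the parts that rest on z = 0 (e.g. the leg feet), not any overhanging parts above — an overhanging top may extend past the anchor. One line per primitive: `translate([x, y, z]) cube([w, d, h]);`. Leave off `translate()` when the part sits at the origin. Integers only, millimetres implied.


translate([385, 227, 461]) cube([410, 382, 29]);
translate([385, 227, 0]) cube([35, 35, 461]);
translate([760, 227, 0]) cube([35, 35, 461]);
translate([385, 574, 0]) cube([35, 35, 461]);
translate([760, 574, 0]) cube([35, 35, 461]);
translate([385, 581, 490]) cube([410, 28, 363]);


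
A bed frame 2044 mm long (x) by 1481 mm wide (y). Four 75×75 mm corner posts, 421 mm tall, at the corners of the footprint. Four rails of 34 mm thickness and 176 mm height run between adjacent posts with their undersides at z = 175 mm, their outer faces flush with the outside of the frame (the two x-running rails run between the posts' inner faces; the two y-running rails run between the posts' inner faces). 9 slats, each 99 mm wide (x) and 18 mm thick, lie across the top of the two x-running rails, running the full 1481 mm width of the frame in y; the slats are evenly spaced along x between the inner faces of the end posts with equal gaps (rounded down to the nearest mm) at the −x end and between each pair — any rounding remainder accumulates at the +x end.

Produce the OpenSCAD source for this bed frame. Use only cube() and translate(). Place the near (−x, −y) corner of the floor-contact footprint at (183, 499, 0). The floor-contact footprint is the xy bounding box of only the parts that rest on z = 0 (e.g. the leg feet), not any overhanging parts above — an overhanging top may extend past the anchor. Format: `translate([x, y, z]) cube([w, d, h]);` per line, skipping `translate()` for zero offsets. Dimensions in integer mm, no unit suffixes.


translate([183, 499, 0]) cube([75, 75, 421]);
translate([183, 1905, 0]) cube([75, 75, 421]);
translate([2152, 499, 0]) cube([75, 75, 421]);
translate([2152, 1905, 0]) cube([75, 75, 421]);
translate([258, 499, 175]) cube([1894, 34, 176]);
translate([258, 1946, 175]) cube([1894, 34, 176]);
translate([183, 574, 175]) cube([34, 1331, 176]);
translate([2193, 574, 175]) cube([34, 1331, 176]);
translate([358, 499, 351]) cube([99, 1481, 18]);
translate([557, 499, 351]) cube([99, 1481, 18]);
translate([756, 499, 351]) cube([99, 1481, 18]);
translate([955, 499, 351]) cube([99, 1481, 18]);
translate([1154, 499, 351]) cube([99, 1481, 18]);
translate([1353, 499, 351]) cube([99, 1481, 18]);
translate([1552, 499, 351]) cube([99, 1481, 18]);
translate([1751, 499, 351]) cube([99, 1481, 18]);
translate([1950, 499, 351]) cube([99, 1481, 18]);


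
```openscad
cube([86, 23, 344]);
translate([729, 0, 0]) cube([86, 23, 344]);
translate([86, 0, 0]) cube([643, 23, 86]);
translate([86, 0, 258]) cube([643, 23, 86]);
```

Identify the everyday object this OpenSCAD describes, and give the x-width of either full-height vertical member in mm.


A picture frame. The border width is 86 mm.

Four thin pieces enclosing a rectangular opening — a picture frame. The two full-height stiles are 344 mm tall; the top rail sits at z = 258 and is 86 mm tall, so the border above the opening is 344 − 258 = 86 mm, matching the stile x-width.


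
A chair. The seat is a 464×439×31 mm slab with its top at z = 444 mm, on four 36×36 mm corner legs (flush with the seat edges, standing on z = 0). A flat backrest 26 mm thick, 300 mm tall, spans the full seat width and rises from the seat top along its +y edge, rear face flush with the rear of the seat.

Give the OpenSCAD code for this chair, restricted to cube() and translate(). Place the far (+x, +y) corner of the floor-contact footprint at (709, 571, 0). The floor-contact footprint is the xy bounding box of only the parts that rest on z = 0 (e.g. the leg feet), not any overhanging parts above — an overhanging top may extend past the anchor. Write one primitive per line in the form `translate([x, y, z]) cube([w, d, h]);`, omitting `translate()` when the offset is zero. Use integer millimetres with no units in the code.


translate([245, 132, 413]) cube([464, 439, 31]);
translate([245, 132, 0]) cube([36, 36, 413]);
translate([673, 132, 0]) cube([36, 36, 413]);
translate([245, 535, 0]) cube([36, 36, 413]);
translate([673, 535, 0]) cube([36, 36, 413]);
translate([245, 545, 444]) cube([464, 26, 300]);


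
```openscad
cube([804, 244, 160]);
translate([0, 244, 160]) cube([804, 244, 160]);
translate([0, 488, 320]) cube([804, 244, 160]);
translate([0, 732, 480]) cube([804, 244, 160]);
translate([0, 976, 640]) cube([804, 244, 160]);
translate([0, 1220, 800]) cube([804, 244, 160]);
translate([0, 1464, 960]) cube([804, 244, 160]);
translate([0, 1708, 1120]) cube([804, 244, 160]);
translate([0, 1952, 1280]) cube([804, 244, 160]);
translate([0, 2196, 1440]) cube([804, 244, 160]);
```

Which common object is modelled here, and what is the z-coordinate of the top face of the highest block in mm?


A staircase. The total rise is 1600 mm.

10 identical blocks, each offset up and back from the previous — a staircase. Each step is 160 mm tall and there are 10 of them, so the total rise is 10 × 160 = 1600 mm.


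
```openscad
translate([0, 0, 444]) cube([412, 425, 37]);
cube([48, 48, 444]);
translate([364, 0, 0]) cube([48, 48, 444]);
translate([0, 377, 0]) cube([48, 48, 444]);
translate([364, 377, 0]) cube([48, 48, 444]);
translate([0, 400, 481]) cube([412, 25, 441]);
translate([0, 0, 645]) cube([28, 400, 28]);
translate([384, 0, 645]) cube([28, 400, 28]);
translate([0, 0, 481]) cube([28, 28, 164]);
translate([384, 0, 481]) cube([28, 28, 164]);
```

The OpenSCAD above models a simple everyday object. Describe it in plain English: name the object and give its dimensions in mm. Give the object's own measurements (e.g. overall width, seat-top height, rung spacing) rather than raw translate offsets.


A chair. The seat is a 412×425×37 mm slab with its top at z = 481 mm, on four 48×48 mm corner legs (flush with the seat edges, standing on z = 0). A flat backrest 25 mm thick, 441 mm tall, spans the full seat width and rises from the seat top along its +y edge, rear face flush with the rear of the seat. Two armrests of 28×28 mm section run along each side from the seat's front edge to the front of the backrest, top faces 192 mm above the seat top and outer faces flush with the seat's x-edges; a 28×28 mm post under the front of each armrest stands on the seat at the front corner.


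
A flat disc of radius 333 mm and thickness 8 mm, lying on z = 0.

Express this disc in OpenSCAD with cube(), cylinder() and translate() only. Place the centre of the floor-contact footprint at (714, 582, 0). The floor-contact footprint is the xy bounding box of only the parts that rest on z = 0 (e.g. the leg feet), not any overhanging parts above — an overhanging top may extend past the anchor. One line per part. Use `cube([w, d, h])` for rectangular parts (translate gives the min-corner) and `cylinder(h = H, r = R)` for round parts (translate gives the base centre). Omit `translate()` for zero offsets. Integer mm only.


translate([714, 582, 0]) cylinder(h = 8, r = 333);


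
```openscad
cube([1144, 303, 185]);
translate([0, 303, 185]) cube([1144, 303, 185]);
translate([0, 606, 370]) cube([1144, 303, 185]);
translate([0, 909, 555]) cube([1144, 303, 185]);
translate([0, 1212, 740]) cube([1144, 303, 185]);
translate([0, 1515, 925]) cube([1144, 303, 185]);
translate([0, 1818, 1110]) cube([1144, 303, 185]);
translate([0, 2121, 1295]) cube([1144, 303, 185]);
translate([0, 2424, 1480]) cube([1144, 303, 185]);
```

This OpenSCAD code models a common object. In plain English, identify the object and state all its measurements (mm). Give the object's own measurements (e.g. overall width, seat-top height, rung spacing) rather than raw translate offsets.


A straight staircase of 9 solid steps. Each step is 1144 mm wide (x), 303 mm deep (y, the going) and 185 mm tall (the rise). The first step rests on the floor; each subsequent step sits one going further in +y and one rise higher in +z, directly behind and above the previous step with no overlap.


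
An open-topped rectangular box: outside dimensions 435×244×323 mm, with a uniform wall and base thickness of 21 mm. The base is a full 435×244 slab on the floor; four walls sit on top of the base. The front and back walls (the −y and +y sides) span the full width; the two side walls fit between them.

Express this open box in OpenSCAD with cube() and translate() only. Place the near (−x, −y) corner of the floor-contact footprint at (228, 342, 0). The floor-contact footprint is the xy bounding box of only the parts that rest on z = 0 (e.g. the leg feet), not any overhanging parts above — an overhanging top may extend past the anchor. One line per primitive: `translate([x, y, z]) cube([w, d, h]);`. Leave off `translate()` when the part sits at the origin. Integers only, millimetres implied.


translate([228, 342, 0]) cube([435, 244, 21]);
translate([228, 342, 21]) cube([435, 21, 302]);
translate([228, 565, 21]) cube([435, 21, 302]);
translate([228, 363, 21]) cube([21, 202, 302]);
translate([642, 363, 21]) cube([21, 202, 302]);


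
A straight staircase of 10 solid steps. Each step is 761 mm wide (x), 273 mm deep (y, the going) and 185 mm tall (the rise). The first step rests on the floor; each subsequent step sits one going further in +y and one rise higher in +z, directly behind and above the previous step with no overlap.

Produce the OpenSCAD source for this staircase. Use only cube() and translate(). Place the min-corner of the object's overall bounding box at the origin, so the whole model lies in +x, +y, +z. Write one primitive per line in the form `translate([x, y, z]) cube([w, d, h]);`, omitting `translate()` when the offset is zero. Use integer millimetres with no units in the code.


cube([761, 273, 185]);
translate([0, 273, 185]) cube([761, 273, 185]);
translate([0, 546, 370]) cube([761, 273, 185]);
translate([0, 819, 555]) cube([761, 273, 185]);
translate([0, 1092, 740]) cube([761, 273, 185]);
translate([0, 1365, 925]) cube([761, 273, 185]);
translate([0, 1638, 1110]) cube([761, 273, 185]);
translate([0, 1911, 1295]) cube([761, 273, 185]);
translate([0, 2184, 1480]) cube([761, 273, 185]);
translate([0, 2457, 1665]) cube([761, 273, 185]);
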